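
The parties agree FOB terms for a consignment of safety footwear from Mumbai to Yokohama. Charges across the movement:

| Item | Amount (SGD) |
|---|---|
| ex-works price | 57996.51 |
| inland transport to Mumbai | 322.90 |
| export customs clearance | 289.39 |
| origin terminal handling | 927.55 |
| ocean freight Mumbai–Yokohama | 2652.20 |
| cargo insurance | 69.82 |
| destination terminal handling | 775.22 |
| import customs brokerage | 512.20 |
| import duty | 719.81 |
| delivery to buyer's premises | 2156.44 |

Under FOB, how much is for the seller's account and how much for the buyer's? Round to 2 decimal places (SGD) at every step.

FOB: the seller bears costs until goods are on board at the origin port; the buyer bears freight, insurance and all costs thereafter.
Seller's account: goods 57996.51 + inland to port 322.90 + export clearance 289.39 + origin terminal 927.55 = 59536.35
Buyer's account: freight 2652.20 + insurance 69.82 + destination terminal 775.22 + brokerage 512.20 + duty 719.81 + delivery 2156.44 = 6885.69

Seller: SGD 59536.35; buyer: SGD 6885.69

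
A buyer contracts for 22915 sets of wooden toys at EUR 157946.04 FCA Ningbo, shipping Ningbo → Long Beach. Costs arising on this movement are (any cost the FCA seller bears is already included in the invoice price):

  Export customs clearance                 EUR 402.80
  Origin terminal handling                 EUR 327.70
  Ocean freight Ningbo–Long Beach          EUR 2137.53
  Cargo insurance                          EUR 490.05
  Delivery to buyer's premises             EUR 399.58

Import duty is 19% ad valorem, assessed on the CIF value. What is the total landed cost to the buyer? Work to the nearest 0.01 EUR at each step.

Total landed cost: EUR 191872.15

FCA: the seller delivers export-cleared goods to the carrier; the buyer bears costs from that point.
Already in the invoice (seller's account under FCA): export clearance — exclude.
CIF value = FCA price + origin terminal + freight + insurance = 157946.04 + 327.70 + 2137.53 + 490.05 = 160901.32
Import duty = 160901.32 × 19% = 30571.25
Buyer bears: origin terminal 327.70 + freight 2137.53 + insurance 490.05 + delivery 399.58 + duty 30571.25 = 33926.11
Landed cost = invoice 157946.04 + 33926.11 = 191872.15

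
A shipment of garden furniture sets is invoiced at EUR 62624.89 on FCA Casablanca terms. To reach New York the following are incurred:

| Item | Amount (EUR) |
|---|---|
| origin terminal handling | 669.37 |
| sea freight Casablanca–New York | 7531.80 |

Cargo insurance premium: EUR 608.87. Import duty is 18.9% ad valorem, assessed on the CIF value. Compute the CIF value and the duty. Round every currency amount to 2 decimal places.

CIF = FCA price + pre-shipment costs + freight + insurance
CIF = 62624.89 + 669.37 + 7531.80 + 608.87 = 71434.93
Import duty = 71434.93 × 18.9% = 13501.20

CIF value: EUR 71434.93; import duty: EUR 13501.20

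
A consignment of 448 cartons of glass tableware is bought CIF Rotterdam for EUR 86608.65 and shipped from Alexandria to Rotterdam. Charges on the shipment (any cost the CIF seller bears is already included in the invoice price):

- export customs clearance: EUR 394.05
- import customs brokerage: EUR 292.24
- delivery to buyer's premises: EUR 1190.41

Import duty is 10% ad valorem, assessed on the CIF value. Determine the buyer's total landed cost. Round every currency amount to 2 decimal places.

CIF: the seller pays costs through ocean freight and marine insurance to the destination port.
Already in the invoice (seller's account under CIF): export clearance — exclude.
The CIF price already equals the CIF value: 86608.65
Import duty = 86608.65 × 10% = 8660.87
Buyer bears: brokerage 292.24 + delivery 1190.41 + duty 8660.87 = 10143.52
Landed cost = invoice 86608.65 + 10143.52 = 96752.17

Total landed cost: EUR 96752.17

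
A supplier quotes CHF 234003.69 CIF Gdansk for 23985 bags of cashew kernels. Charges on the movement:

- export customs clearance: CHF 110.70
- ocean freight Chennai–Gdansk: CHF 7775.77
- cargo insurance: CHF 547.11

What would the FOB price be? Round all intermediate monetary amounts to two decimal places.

Not relevant to the conversion: export clearance — on the seller under both CIF and FOB; already in the CIF price and stays in the FOB price.
From CIF to FOB, the seller no longer bears: freight, insurance.
FOB price = 234003.69 − 7775.77 − 547.11 = 225680.81

FOB price: CHF 225680.81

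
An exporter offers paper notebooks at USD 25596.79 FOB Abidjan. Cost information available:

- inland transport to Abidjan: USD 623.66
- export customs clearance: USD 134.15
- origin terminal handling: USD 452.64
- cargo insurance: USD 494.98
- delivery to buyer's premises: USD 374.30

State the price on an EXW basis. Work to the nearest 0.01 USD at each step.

Not relevant to the conversion: insurance, delivery — on the buyer under both terms; not part of either seller's price.
From FOB to EXW, the seller no longer bears: inland to port, export clearance, origin terminal.
EXW price = 25596.79 − 623.66 − 134.15 − 452.64 = 24386.34

EXW price: USD 24386.34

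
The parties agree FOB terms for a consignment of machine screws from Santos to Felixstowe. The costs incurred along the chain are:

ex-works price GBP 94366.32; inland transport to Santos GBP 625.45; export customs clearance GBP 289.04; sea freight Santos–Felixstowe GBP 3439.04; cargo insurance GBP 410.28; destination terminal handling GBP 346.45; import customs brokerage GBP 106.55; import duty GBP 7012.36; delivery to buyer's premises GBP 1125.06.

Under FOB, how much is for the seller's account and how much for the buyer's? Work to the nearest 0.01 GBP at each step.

Seller: GBP 95280.81; buyer: GBP 12439.74

FOB: the seller bears costs until goods are on board at the origin port; the buyer bears freight, insurance and all costs thereafter.
Seller's account: goods 94366.32 + inland to port 625.45 + export clearance 289.04 = 95280.81
Buyer's account: freight 3439.04 + insurance 410.28 + destination terminal 346.45 + brokerage 106.55 + duty 7012.36 + delivery 1125.06 = 12439.74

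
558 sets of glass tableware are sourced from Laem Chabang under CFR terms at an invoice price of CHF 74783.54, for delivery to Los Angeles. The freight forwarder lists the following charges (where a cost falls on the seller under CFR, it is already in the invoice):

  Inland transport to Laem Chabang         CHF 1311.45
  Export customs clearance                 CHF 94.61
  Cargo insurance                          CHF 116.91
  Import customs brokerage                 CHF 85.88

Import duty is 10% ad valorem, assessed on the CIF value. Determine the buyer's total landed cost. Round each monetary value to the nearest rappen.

Total landed cost: CHF 82476.38

CFR: the seller pays costs through ocean freight to the destination port, but not insurance.
Already in the invoice (seller's account under CFR): inland to port, export clearance — exclude.
CIF value = CFR price + insurance = 74783.54 + 116.91 = 74900.45
Import duty = 74900.45 × 10% = 7490.05
Buyer bears: insurance 116.91 + brokerage 85.88 + duty 7490.05 = 7692.84
Landed cost = invoice 74783.54 + 7692.84 = 82476.38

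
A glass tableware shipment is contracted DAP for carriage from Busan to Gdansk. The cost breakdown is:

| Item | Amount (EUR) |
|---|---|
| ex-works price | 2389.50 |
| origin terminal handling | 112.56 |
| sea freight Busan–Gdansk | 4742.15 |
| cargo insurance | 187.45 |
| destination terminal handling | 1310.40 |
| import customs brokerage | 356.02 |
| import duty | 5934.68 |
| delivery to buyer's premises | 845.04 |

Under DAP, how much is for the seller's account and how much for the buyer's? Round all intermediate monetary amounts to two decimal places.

Seller: EUR 9587.10; buyer: EUR 6290.70

DAP: the seller bears all costs to the named destination except import duty and clearance.
Seller's account: goods 2389.50 + origin terminal 112.56 + freight 4742.15 + insurance 187.45 + destination terminal 1310.40 + delivery 845.04 = 9587.10
Buyer's account: brokerage 356.02 + duty 5934.68 = 6290.70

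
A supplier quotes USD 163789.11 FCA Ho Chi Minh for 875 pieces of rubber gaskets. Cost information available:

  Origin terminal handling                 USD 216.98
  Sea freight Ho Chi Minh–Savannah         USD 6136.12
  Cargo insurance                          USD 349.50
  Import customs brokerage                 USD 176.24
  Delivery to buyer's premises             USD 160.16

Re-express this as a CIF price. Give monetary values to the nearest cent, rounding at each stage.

Not relevant to the conversion: delivery, brokerage — on the buyer under both terms; not part of either seller's price.
From FCA to CIF, the seller additionally bears: origin terminal, freight, insurance.
CIF price = 163789.11 + 216.98 + 6136.12 + 349.50 = 170491.71

CIF price: USD 170491.71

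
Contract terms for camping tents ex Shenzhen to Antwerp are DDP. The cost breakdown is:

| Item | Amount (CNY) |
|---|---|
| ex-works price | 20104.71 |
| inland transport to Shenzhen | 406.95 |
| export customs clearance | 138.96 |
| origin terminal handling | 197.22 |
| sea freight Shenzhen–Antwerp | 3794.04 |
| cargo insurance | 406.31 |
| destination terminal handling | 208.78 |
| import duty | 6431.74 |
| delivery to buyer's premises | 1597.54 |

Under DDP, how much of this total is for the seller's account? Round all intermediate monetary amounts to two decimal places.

DDP: the seller bears all costs including import duty.
Seller's account: goods 20104.71 + inland to port 406.95 + export clearance 138.96 + origin terminal 197.22 + freight 3794.04 + insurance 406.31 + destination terminal 208.78 + duty 6431.74 + delivery 1597.54 = 33286.25
Buyer's account: 0.00

Seller's account: CNY 33286.25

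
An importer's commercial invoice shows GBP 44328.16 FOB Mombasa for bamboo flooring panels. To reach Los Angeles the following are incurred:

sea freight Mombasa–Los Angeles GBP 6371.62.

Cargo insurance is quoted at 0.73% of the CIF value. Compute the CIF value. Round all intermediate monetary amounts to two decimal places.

Let C be the CIF value. C = FOB price + freight + 0.73% × C
C − 0.73% × C = 44328.16 + 6371.62
0.9927 × C = 50699.78
C = 50699.78 / 0.9927 = 51072.61
Insurance premium = 0.73% × 51072.61 = 372.83

CIF value: GBP 51072.61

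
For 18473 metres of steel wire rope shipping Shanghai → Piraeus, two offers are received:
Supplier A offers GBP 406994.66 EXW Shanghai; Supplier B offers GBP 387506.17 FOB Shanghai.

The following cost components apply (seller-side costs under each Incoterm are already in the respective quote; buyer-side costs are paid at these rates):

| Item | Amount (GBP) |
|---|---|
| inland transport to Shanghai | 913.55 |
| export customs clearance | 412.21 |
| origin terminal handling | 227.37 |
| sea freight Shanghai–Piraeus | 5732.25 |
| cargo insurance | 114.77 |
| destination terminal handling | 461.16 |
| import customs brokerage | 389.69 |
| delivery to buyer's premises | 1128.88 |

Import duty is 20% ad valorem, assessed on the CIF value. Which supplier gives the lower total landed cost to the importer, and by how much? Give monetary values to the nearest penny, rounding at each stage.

Supplier A (EXW):
CIF value = EXW price + inland to port + export clearance + origin terminal + freight + insurance = 406994.66 + 913.55 + 412.21 + 227.37 + 5732.25 + 114.77 = 414394.81
Import duty = 414394.81 × 20% = 82878.96
Buyer bears (A): 913.55 + 412.21 + 227.37 + 5732.25 + 114.77 + 461.16 + 389.69 + 1128.88 = 9379.88
Landed cost (A) = invoice 406994.66 + 9379.88 + duty 82878.96 = 499253.50
Supplier B (FOB):
CIF value = FOB price + freight + insurance = 387506.17 + 5732.25 + 114.77 = 393353.19
Import duty = 393353.19 × 20% = 78670.64
Buyer bears (B): 5732.25 + 114.77 + 461.16 + 389.69 + 1128.88 = 7826.75
Landed cost (B) = invoice 387506.17 + 7826.75 + duty 78670.64 = 474003.56
Difference = |499253.50 − 474003.56| = 25249.94

Supplier B is cheaper by GBP 25249.94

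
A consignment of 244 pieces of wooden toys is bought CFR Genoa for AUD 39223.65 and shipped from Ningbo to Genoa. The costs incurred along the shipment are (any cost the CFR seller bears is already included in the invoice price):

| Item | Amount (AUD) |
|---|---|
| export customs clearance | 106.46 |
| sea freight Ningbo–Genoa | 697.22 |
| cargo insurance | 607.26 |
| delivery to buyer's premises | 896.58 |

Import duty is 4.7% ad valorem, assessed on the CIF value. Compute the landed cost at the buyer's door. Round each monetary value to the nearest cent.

Total landed cost: AUD 42599.54

CFR: the seller pays costs through ocean freight to the destination port, but not insurance.
Already in the invoice (seller's account under CFR): export clearance, freight — exclude.
CIF value = CFR price + insurance = 39223.65 + 607.26 = 39830.91
Import duty = 39830.91 × 4.7% = 1872.05
Buyer bears: insurance 607.26 + delivery 896.58 + duty 1872.05 = 3375.89
Landed cost = invoice 39223.65 + 3375.89 = 42599.54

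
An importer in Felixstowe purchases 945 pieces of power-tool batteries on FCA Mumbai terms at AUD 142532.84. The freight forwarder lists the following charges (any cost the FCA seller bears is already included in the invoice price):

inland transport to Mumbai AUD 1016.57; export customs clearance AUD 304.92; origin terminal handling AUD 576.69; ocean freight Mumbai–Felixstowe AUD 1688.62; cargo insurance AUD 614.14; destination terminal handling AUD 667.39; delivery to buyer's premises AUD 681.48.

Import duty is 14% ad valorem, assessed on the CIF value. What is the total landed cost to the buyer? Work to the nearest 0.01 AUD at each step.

Total landed cost: AUD 167118.88

FCA: the seller delivers export-cleared goods to the carrier; the buyer bears costs from that point.
Already in the invoice (seller's account under FCA): inland to port, export clearance — exclude.
CIF value = FCA price + origin terminal + freight + insurance = 142532.84 + 576.69 + 1688.62 + 614.14 = 145412.29
Import duty = 145412.29 × 14% = 20357.72
Buyer bears: origin terminal 576.69 + freight 1688.62 + insurance 614.14 + destination terminal 667.39 + delivery 681.48 + duty 20357.72 = 24586.04
Landed cost = invoice 142532.84 + 24586.04 = 167118.88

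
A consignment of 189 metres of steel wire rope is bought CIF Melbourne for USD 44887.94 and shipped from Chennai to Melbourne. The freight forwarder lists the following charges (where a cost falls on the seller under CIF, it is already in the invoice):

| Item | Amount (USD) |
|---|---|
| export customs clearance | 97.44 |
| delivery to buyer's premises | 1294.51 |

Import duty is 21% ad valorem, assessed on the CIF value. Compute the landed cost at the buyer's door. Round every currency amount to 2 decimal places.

CIF: the seller pays costs through ocean freight and marine insurance to the destination port.
Already in the invoice (seller's account under CIF): export clearance — exclude.
The CIF price already equals the CIF value: 44887.94
Import duty = 44887.94 × 21% = 9426.47
Buyer bears: delivery 1294.51 + duty 9426.47 = 10720.98
Landed cost = invoice 44887.94 + 10720.98 = 55608.92

Total landed cost: USD 55608.92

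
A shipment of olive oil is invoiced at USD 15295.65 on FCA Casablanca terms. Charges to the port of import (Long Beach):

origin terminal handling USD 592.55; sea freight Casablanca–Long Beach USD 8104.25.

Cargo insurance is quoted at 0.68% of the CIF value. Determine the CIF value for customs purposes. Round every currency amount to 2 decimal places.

CIF value: USD 24156.72

Let C be the CIF value. C = FCA price + pre-shipment costs + freight + 0.68% × C
C − 0.68% × C = 15295.65 + 592.55 + 8104.25
0.9932 × C = 23992.45
C = 23992.45 / 0.9932 = 24156.72
Insurance premium = 0.68% × 24156.72 = 164.27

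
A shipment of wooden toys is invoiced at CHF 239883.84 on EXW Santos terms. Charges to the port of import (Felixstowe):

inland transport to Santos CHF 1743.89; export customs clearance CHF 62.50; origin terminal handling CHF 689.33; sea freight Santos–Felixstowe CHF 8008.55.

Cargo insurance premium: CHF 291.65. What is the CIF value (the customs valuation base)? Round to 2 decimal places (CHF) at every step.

CIF value: CHF 250679.76

CIF = EXW price + pre-shipment costs + freight + insurance
CIF = 239883.84 + 1743.89 + 62.50 + 689.33 + 8008.55 + 291.65 = 250679.76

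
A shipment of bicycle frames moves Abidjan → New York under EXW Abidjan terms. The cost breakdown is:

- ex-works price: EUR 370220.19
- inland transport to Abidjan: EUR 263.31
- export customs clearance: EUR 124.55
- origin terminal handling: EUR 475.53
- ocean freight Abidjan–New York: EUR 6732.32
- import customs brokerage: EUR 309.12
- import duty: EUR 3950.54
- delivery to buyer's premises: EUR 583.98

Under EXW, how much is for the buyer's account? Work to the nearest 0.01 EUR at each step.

Buyer's account: EUR 12439.35

EXW: the seller makes goods available at their premises; the buyer bears all onward costs.
Seller's account: goods 370220.19 = 370220.19
Buyer's account: inland to port 263.31 + export clearance 124.55 + origin terminal 475.53 + freight 6732.32 + brokerage 309.12 + duty 3950.54 + delivery 583.98 = 12439.35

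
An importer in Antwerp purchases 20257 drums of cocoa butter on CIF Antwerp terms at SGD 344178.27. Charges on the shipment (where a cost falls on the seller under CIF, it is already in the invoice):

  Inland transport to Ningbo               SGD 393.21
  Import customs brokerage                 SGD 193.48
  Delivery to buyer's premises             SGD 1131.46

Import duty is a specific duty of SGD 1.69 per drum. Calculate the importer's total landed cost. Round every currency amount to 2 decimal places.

CIF: the seller pays costs through ocean freight and marine insurance to the destination port.
Already in the invoice (seller's account under CIF): inland to port — exclude.
The CIF price already equals the CIF value: 344178.27
Import duty = 20257 × 1.69 = 34234.33
Buyer bears: brokerage 193.48 + delivery 1131.46 + duty 34234.33 = 35559.27
Landed cost = invoice 344178.27 + 35559.27 = 379737.54

Total landed cost: SGD 379737.54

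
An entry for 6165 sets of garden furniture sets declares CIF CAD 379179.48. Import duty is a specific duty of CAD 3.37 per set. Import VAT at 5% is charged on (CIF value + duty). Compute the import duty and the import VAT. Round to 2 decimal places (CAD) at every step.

Import duty: CAD 20776.05; import VAT: CAD 19997.78

Import duty = 6165 × 3.37 = 20776.05
VAT base = CIF + duty = 379179.48 + 20776.05 = 399955.53
Import VAT = 399955.53 × 5% = 19997.78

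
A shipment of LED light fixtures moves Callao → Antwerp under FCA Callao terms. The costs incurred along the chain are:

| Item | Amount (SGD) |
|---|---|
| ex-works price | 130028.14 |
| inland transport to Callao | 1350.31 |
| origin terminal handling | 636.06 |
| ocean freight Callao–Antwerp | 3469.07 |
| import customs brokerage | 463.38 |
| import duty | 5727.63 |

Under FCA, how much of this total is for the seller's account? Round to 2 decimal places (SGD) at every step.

FCA: the seller delivers export-cleared goods to the carrier; the buyer bears costs from that point.
Seller's account: goods 130028.14 + inland to port 1350.31 = 131378.45
Buyer's account: origin terminal 636.06 + freight 3469.07 + brokerage 463.38 + duty 5727.63 = 10296.14

Seller's account: SGD 131378.45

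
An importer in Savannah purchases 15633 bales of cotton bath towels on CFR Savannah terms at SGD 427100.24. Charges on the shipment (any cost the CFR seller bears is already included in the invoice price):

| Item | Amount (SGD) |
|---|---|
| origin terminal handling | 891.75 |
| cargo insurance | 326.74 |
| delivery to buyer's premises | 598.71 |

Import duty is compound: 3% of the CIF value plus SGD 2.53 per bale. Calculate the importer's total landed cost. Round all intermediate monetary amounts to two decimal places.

CFR: the seller pays costs through ocean freight to the destination port, but not insurance.
Already in the invoice (seller's account under CFR): origin terminal — exclude.
CIF value = CFR price + insurance = 427100.24 + 326.74 = 427426.98
Ad valorem component: 427426.98 × 3% = 12822.81
Specific component: 15633 × 2.53 = 39551.49
Import duty = 12822.81 + 39551.49 = 52374.30
Buyer bears: insurance 326.74 + delivery 598.71 + duty 52374.30 = 53299.75
Landed cost = invoice 427100.24 + 53299.75 = 480399.99

Total landed cost: SGD 480399.99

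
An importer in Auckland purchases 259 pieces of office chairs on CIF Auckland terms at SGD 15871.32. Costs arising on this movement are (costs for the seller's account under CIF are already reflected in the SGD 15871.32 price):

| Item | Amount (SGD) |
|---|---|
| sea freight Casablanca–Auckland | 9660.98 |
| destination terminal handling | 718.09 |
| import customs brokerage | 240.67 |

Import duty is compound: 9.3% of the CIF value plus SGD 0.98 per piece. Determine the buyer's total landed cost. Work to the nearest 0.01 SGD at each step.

Total landed cost: SGD 18559.93

CIF: the seller pays costs through ocean freight and marine insurance to the destination port.
Already in the invoice (seller's account under CIF): freight — exclude.
The CIF price already equals the CIF value: 15871.32
Ad valorem component: 15871.32 × 9.3% = 1476.03
Specific component: 259 × 0.98 = 253.82
Import duty = 1476.03 + 253.82 = 1729.85
Buyer bears: destination terminal 718.09 + brokerage 240.67 + duty 1729.85 = 2688.61
Landed cost = invoice 15871.32 + 2688.61 = 18559.93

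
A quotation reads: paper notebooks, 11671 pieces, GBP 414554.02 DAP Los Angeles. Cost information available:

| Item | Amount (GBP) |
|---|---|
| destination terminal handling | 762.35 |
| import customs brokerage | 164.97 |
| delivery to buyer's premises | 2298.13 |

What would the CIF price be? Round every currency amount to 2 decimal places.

Not relevant to the conversion: brokerage — on the buyer under both terms; not part of either seller's price.
From DAP to CIF, the seller no longer bears: destination terminal, delivery.
CIF price = 414554.02 − 762.35 − 2298.13 = 411493.54

CIF price: GBP 411493.54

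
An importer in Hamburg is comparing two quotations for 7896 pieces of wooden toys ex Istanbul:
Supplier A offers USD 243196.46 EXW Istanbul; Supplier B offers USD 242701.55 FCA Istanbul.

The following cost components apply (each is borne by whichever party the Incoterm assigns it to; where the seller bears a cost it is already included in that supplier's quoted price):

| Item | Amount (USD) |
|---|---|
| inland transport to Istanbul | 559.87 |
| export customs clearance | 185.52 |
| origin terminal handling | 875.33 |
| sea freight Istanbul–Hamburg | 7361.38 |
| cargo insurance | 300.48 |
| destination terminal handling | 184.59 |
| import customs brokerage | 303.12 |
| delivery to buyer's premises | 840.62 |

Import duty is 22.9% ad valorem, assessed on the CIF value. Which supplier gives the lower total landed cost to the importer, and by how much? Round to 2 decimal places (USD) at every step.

Supplier B is cheaper by USD 1524.33

Supplier A (EXW):
CIF value = EXW price + inland to port + export clearance + origin terminal + freight + insurance = 243196.46 + 559.87 + 185.52 + 875.33 + 7361.38 + 300.48 = 252479.04
Import duty = 252479.04 × 22.9% = 57817.70
Buyer bears (A): 559.87 + 185.52 + 875.33 + 7361.38 + 300.48 + 184.59 + 303.12 + 840.62 = 10610.91
Landed cost (A) = invoice 243196.46 + 10610.91 + duty 57817.70 = 311625.07
Supplier B (FCA):
CIF value = FCA price + origin terminal + freight + insurance = 242701.55 + 875.33 + 7361.38 + 300.48 = 251238.74
Import duty = 251238.74 × 22.9% = 57533.67
Buyer bears (B): 875.33 + 7361.38 + 300.48 + 184.59 + 303.12 + 840.62 = 9865.52
Landed cost (B) = invoice 242701.55 + 9865.52 + duty 57533.67 = 310100.74
Difference = |311625.07 − 310100.74| = 1524.33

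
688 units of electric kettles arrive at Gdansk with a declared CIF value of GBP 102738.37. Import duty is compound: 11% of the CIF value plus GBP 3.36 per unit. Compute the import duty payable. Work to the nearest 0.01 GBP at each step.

Import duty: GBP 13612.90

Ad valorem component: 102738.37 × 11% = 11301.22
Specific component: 688 × 3.36 = 2311.68
Import duty = 11301.22 + 2311.68 = 13612.90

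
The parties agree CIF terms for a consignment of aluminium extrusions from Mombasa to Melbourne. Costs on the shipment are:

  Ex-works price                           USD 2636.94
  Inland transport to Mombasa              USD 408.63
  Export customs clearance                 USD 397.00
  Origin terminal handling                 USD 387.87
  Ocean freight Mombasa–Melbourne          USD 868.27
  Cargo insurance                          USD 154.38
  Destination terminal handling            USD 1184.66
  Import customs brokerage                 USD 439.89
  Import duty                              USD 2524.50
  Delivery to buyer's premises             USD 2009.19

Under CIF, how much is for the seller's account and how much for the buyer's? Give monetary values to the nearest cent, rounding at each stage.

Seller: USD 4853.09; buyer: USD 6158.24

CIF: the seller pays costs through ocean freight and marine insurance to the destination port.
Seller's account: goods 2636.94 + inland to port 408.63 + export clearance 397.00 + origin terminal 387.87 + freight 868.27 + insurance 154.38 = 4853.09
Buyer's account: destination terminal 1184.66 + brokerage 439.89 + duty 2524.50 + delivery 2009.19 = 6158.24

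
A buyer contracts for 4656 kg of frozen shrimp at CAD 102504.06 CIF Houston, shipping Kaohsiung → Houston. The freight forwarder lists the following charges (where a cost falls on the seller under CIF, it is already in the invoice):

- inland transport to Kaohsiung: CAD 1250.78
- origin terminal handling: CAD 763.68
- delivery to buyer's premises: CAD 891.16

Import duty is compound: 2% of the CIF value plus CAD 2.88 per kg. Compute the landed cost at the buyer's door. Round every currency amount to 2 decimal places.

CIF: the seller pays costs through ocean freight and marine insurance to the destination port.
Already in the invoice (seller's account under CIF): inland to port, origin terminal — exclude.
The CIF price already equals the CIF value: 102504.06
Ad valorem component: 102504.06 × 2% = 2050.08
Specific component: 4656 × 2.88 = 13409.28
Import duty = 2050.08 + 13409.28 = 15459.36
Buyer bears: delivery 891.16 + duty 15459.36 = 16350.52
Landed cost = invoice 102504.06 + 16350.52 = 118854.58

Total landed cost: CAD 118854.58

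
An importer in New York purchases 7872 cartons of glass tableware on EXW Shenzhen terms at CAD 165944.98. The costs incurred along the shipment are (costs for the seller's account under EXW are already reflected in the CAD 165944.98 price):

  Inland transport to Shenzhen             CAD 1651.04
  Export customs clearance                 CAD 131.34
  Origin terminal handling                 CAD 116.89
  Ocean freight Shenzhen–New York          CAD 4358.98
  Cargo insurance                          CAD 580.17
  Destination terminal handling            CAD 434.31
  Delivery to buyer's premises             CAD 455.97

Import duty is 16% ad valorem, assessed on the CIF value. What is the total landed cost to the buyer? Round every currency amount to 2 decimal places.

Total landed cost: CAD 201319.02

EXW: the seller makes goods available at their premises; the buyer bears all onward costs.
CIF value = EXW price + inland to port + export clearance + origin terminal + freight + insurance = 165944.98 + 1651.04 + 131.34 + 116.89 + 4358.98 + 580.17 = 172783.40
Import duty = 172783.40 × 16% = 27645.34
Buyer bears: inland to port 1651.04 + export clearance 131.34 + origin terminal 116.89 + freight 4358.98 + insurance 580.17 + destination terminal 434.31 + delivery 455.97 + duty 27645.34 = 35374.04
Landed cost = invoice 165944.98 + 35374.04 = 201319.02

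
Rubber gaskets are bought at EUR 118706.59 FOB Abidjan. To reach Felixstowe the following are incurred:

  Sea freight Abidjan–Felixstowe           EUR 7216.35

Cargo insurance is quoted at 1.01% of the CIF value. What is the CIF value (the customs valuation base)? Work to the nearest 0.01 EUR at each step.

CIF value: EUR 127207.74

Let C be the CIF value. C = FOB price + freight + 1.01% × C
C − 1.01% × C = 118706.59 + 7216.35
0.9899 × C = 125922.94
C = 125922.94 / 0.9899 = 127207.74
Insurance premium = 1.01% × 127207.74 = 1284.80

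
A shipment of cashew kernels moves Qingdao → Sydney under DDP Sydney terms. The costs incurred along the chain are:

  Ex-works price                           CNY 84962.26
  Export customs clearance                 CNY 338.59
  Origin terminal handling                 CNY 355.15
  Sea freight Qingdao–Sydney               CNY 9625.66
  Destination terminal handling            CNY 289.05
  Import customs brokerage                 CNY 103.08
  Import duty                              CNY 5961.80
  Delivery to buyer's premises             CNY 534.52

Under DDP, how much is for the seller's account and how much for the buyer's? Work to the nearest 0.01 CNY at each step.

Seller: CNY 102170.11; buyer: CNY 0.00

DDP: the seller bears all costs including import duty.
Seller's account: goods 84962.26 + export clearance 338.59 + origin terminal 355.15 + freight 9625.66 + destination terminal 289.05 + brokerage 103.08 + duty 5961.80 + delivery 534.52 = 102170.11
Buyer's account: 0.00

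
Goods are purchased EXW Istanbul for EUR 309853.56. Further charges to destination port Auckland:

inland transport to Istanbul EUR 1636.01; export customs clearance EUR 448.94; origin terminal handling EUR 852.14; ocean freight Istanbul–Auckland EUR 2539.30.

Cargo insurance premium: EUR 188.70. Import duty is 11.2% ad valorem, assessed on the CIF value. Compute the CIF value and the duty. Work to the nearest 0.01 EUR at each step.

CIF = EXW price + pre-shipment costs + freight + insurance
CIF = 309853.56 + 1636.01 + 448.94 + 852.14 + 2539.30 + 188.70 = 315518.65
Import duty = 315518.65 × 11.2% = 35338.09

CIF value: EUR 315518.65; import duty: EUR 35338.09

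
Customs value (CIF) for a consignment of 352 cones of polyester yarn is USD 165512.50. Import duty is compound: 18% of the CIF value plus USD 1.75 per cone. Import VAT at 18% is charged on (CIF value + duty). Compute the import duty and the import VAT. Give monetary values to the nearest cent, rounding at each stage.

Import duty: USD 30408.25; import VAT: USD 35265.74

Ad valorem component: 165512.50 × 18% = 29792.25
Specific component: 352 × 1.75 = 616.00
Import duty = 29792.25 + 616.00 = 30408.25
VAT base = CIF + duty = 165512.50 + 30408.25 = 195920.75
Import VAT = 195920.75 × 18% = 35265.74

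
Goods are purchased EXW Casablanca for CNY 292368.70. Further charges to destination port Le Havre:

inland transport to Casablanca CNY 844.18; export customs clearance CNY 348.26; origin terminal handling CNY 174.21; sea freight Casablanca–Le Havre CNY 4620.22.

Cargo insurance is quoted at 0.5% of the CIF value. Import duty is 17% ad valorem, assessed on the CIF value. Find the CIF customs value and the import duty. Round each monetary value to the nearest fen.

CIF value: CNY 299854.84; import duty: CNY 50975.32

Let C be the CIF value. C = EXW price + pre-shipment costs + freight + 0.5% × C
C − 0.5% × C = 292368.70 + 844.18 + 348.26 + 174.21 + 4620.22
0.995 × C = 298355.57
C = 298355.57 / 0.995 = 299854.84
Insurance premium = 0.5% × 299854.84 = 1499.27
Import duty = 299854.84 × 17% = 50975.32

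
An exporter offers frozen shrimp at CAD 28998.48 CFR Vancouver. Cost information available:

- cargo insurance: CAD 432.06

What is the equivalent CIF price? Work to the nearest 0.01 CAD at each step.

From CFR to CIF, the seller additionally bears: insurance.
CIF price = 28998.48 + 432.06 = 29430.54

CIF price: CAD 29430.54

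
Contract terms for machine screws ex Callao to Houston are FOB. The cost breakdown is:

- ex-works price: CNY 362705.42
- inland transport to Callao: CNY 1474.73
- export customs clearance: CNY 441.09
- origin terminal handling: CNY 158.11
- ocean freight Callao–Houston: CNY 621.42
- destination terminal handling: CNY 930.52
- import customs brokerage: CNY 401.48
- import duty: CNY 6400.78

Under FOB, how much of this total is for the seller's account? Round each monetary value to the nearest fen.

FOB: the seller bears costs until goods are on board at the origin port; the buyer bears freight, insurance and all costs thereafter.
Seller's account: goods 362705.42 + inland to port 1474.73 + export clearance 441.09 + origin terminal 158.11 = 364779.35
Buyer's account: freight 621.42 + destination terminal 930.52 + brokerage 401.48 + duty 6400.78 = 8354.20

Seller's account: CNY 364779.35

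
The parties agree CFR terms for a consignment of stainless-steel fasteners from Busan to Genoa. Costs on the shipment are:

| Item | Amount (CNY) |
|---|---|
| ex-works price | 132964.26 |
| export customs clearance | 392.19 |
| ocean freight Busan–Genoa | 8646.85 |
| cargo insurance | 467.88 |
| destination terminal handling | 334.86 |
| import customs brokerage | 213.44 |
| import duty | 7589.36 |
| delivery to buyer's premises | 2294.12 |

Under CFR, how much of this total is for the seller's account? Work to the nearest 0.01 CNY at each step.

Seller's account: CNY 142003.30

CFR: the seller pays costs through ocean freight to the destination port, but not insurance.
Seller's account: goods 132964.26 + export clearance 392.19 + freight 8646.85 = 142003.30
Buyer's account: insurance 467.88 + destination terminal 334.86 + brokerage 213.44 + duty 7589.36 + delivery 2294.12 = 10899.66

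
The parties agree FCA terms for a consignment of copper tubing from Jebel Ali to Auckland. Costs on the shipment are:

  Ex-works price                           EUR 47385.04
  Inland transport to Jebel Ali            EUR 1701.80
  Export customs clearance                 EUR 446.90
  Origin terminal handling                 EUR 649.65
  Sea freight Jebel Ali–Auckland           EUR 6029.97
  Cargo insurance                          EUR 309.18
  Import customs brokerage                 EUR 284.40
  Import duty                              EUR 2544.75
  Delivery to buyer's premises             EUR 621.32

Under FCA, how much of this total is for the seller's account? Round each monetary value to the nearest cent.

FCA: the seller delivers export-cleared goods to the carrier; the buyer bears costs from that point.
Seller's account: goods 47385.04 + inland to port 1701.80 + export clearance 446.90 = 49533.74
Buyer's account: origin terminal 649.65 + freight 6029.97 + insurance 309.18 + brokerage 284.40 + duty 2544.75 + delivery 621.32 = 10439.27

Seller's account: EUR 49533.74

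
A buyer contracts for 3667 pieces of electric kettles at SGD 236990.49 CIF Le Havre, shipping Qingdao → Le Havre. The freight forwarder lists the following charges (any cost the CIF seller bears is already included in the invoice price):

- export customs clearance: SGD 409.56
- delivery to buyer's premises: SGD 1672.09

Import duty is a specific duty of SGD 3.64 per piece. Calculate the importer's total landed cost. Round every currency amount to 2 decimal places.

CIF: the seller pays costs through ocean freight and marine insurance to the destination port.
Already in the invoice (seller's account under CIF): export clearance — exclude.
The CIF price already equals the CIF value: 236990.49
Import duty = 3667 × 3.64 = 13347.88
Buyer bears: delivery 1672.09 + duty 13347.88 = 15019.97
Landed cost = invoice 236990.49 + 15019.97 = 252010.46

Total landed cost: SGD 252010.46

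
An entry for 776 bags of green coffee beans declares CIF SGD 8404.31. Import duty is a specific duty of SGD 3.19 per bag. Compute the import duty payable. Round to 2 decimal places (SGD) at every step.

Import duty: SGD 2475.44

Import duty = 776 × 3.19 = 2475.44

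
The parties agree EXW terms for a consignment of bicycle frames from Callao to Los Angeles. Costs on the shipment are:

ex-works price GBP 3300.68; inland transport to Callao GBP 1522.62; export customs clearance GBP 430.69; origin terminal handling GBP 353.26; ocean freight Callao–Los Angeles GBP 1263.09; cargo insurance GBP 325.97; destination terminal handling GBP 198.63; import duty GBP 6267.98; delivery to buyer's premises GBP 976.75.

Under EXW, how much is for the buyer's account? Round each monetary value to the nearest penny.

Buyer's account: GBP 11338.99

EXW: the seller makes goods available at their premises; the buyer bears all onward costs.
Seller's account: goods 3300.68 = 3300.68
Buyer's account: inland to port 1522.62 + export clearance 430.69 + origin terminal 353.26 + freight 1263.09 + insurance 325.97 + destination terminal 198.63 + duty 6267.98 + delivery 976.75 = 11338.99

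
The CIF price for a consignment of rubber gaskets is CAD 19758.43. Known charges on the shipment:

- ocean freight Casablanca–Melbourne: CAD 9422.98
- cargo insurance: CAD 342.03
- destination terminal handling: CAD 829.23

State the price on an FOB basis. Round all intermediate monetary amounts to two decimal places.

FOB price: CAD 9993.42

Not relevant to the conversion: destination terminal — on the buyer under both terms; not part of either seller's price.
From CIF to FOB, the seller no longer bears: freight, insurance.
FOB price = 19758.43 − 9422.98 − 342.03 = 9993.42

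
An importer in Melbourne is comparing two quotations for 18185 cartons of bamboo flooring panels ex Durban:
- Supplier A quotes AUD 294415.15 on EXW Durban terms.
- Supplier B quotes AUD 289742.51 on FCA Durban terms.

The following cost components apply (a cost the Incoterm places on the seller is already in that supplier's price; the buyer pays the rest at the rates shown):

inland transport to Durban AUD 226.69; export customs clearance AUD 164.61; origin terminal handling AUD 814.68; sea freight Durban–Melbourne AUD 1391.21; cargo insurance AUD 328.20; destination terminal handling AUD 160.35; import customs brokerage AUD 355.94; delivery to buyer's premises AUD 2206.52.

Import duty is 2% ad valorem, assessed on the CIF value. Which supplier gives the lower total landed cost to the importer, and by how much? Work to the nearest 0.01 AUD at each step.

Supplier A (EXW):
CIF value = EXW price + inland to port + export clearance + origin terminal + freight + insurance = 294415.15 + 226.69 + 164.61 + 814.68 + 1391.21 + 328.20 = 297340.54
Import duty = 297340.54 × 2% = 5946.81
Buyer bears (A): 226.69 + 164.61 + 814.68 + 1391.21 + 328.20 + 160.35 + 355.94 + 2206.52 = 5648.20
Landed cost (A) = invoice 294415.15 + 5648.20 + duty 5946.81 = 306010.16
Supplier B (FCA):
CIF value = FCA price + origin terminal + freight + insurance = 289742.51 + 814.68 + 1391.21 + 328.20 = 292276.60
Import duty = 292276.60 × 2% = 5845.53
Buyer bears (B): 814.68 + 1391.21 + 328.20 + 160.35 + 355.94 + 2206.52 = 5256.90
Landed cost (B) = invoice 289742.51 + 5256.90 + duty 5845.53 = 300844.94
Difference = |306010.16 − 300844.94| = 5165.22

Supplier B is cheaper by AUD 5165.22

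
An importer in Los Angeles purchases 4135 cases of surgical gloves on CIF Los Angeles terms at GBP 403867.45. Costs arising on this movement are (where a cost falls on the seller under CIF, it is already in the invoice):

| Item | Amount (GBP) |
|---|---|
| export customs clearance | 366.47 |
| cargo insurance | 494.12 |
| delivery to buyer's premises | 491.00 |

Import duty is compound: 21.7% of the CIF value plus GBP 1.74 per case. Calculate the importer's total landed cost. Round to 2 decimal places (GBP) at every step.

CIF: the seller pays costs through ocean freight and marine insurance to the destination port.
Already in the invoice (seller's account under CIF): export clearance, insurance — exclude.
The CIF price already equals the CIF value: 403867.45
Ad valorem component: 403867.45 × 21.7% = 87639.24
Specific component: 4135 × 1.74 = 7194.90
Import duty = 87639.24 + 7194.90 = 94834.14
Buyer bears: delivery 491.00 + duty 94834.14 = 95325.14
Landed cost = invoice 403867.45 + 95325.14 = 499192.59

Total landed cost: GBP 499192.59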